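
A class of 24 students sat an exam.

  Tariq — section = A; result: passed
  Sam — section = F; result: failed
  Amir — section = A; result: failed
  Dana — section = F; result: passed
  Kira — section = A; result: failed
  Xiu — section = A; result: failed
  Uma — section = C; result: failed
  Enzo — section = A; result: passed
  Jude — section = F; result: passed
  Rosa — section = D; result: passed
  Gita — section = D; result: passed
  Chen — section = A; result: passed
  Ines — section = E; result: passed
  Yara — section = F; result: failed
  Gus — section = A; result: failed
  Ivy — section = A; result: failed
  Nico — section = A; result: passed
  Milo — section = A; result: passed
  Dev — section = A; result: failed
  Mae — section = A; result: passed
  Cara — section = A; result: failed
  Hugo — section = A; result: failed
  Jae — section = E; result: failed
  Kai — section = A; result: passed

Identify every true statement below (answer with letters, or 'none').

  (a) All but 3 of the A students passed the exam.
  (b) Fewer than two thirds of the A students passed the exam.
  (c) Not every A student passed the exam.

(b), (c)

|A| = 15, |A ∩ B| = 7, |A ∖ B| = 8.
(a) |A ∖ B| = 3: fails.
(b) |A ∩ B| / |A| < 2/3: holds.
(c) A ⊄ B (|A ∖ B| ≥ 1): holds.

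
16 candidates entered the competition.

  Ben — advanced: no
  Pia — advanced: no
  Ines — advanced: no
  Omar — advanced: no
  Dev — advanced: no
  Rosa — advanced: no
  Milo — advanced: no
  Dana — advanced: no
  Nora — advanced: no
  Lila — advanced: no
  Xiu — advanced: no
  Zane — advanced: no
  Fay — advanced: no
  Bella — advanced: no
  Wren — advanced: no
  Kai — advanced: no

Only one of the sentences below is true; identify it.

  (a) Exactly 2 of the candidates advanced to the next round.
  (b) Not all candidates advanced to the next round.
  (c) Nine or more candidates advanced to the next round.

(b)

|A| = 16, |A ∩ B| = 0, |A ∖ B| = 16.
(a) requires |A ∩ B| = 2: false.
(b) requires A ⊄ B (|A ∖ B| ≥ 1): true.
(c) requires |A ∩ B| ≥ 9: false.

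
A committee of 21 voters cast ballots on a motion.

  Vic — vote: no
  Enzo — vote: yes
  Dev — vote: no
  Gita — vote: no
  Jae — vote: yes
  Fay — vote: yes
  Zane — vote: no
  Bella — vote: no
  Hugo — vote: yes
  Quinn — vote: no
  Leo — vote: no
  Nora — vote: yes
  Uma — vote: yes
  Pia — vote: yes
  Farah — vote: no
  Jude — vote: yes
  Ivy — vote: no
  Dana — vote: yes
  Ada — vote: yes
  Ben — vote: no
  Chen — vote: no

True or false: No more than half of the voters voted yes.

True

The determiner here denotes the relation: |A ∩ B| ≤ |A ∖ B|.
|A| = 21, |A ∩ B| = 10, |A ∖ B| = 11.
10 < 11, so the statement is true.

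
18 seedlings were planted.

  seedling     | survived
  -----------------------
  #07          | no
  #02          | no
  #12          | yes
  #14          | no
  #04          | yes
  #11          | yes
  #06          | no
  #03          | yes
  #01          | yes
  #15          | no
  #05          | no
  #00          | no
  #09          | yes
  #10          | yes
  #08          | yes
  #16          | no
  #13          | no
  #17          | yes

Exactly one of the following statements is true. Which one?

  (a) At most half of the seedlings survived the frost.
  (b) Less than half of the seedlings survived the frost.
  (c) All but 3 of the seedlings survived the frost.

|A| = 18, |A ∩ B| = 9, |A ∖ B| = 9.
(a) requires |A ∩ B| ≤ |A ∖ B|: true.
(b) requires |A ∩ B| < |A ∖ B|: false.
(c) requires |A ∖ B| = 3: false.

(a)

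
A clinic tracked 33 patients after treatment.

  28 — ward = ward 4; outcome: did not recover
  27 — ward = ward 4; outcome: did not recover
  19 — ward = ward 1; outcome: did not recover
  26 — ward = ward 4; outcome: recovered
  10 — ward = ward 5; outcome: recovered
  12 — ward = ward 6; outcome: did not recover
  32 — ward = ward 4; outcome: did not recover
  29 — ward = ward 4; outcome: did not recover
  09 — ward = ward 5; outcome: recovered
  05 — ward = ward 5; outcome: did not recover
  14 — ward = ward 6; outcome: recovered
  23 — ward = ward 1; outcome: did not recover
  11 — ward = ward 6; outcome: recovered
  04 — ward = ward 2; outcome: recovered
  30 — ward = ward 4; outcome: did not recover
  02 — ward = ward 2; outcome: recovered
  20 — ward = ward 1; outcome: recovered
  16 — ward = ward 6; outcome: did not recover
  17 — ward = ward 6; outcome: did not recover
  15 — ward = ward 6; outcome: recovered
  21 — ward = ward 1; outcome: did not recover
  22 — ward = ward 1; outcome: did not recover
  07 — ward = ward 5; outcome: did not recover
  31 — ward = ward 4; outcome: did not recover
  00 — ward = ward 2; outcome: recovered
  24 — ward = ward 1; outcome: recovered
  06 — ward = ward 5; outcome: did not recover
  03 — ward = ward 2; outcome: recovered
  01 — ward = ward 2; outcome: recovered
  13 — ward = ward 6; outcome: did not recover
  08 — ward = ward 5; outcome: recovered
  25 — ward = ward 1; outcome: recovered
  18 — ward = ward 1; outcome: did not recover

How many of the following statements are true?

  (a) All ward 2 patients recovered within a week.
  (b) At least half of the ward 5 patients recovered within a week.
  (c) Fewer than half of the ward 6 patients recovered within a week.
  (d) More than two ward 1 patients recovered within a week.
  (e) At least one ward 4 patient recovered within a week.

(a) ward 2: |A| = 5, |A ∩ B| = 5; needs A ⊆ B, i.e. every element of A is in B (|A ∖ B| = 0) — true.
(b) ward 5: |A| = 6, |A ∩ B| = 3; needs |A ∩ B| ≥ |A ∖ B| — true.
(c) ward 6: |A| = 7, |A ∩ B| = 3; needs |A ∩ B| < |A ∖ B| — true.
(d) ward 1: |A| = 8, |A ∩ B| = 3; needs |A ∩ B| > 2 — true.
(e) ward 4: |A| = 7, |A ∩ B| = 1; needs A ∩ B ≠ ∅ (|A ∩ B| ≥ 1) — true.

5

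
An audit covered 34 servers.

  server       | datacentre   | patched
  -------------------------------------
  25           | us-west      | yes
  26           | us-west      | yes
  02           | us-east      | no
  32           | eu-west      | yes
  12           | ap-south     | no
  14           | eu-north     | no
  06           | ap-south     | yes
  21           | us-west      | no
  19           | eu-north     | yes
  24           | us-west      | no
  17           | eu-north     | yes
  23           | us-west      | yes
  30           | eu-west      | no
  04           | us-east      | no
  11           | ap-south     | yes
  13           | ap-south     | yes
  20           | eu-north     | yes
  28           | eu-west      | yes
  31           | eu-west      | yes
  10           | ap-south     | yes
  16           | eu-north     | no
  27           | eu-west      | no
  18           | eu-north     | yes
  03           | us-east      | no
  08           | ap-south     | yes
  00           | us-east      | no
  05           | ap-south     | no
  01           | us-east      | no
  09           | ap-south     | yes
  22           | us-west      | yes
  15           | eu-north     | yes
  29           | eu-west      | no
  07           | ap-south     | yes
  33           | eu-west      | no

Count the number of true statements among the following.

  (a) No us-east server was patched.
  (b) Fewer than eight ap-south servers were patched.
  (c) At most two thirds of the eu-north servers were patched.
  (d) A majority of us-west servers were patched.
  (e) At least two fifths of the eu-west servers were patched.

(a) us-east: |A| = 5, |A ∩ B| = 0; needs A ∩ B = ∅ (|A ∩ B| = 0) — true.
(b) ap-south: |A| = 9, |A ∩ B| = 7; needs |A ∩ B| < 8 — true.
(c) eu-north: |A| = 7, |A ∩ B| = 5; needs |A ∩ B| / |A| ≤ 2/3 — false.
(d) us-west: |A| = 6, |A ∩ B| = 4; needs |A ∩ B| > |A ∖ B| — true.
(e) eu-west: |A| = 7, |A ∩ B| = 3; needs |A ∩ B| / |A| ≥ 2/5 — true.

4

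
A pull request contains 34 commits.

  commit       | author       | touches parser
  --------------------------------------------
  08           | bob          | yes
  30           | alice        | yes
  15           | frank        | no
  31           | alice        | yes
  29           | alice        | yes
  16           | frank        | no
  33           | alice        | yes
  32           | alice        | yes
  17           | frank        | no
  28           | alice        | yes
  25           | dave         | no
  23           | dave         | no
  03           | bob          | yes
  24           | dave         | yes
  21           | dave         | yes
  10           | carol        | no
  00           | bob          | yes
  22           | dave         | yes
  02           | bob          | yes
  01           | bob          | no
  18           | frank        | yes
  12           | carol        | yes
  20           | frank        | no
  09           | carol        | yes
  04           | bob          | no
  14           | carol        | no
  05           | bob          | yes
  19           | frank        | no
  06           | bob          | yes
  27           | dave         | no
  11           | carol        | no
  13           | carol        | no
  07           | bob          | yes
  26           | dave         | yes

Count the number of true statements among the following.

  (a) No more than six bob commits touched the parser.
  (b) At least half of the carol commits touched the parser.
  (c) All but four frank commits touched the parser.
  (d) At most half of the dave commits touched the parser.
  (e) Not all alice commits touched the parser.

(a) bob: |A| = 9, |A ∩ B| = 7; needs |A ∩ B| ≤ 6 — false.
(b) carol: |A| = 6, |A ∩ B| = 2; needs |A ∩ B| ≥ |A ∖ B| — false.
(c) frank: |A| = 6, |A ∩ B| = 1; needs |A ∖ B| = 4 — false.
(d) dave: |A| = 7, |A ∩ B| = 4; needs |A ∩ B| ≤ |A ∖ B| — false.
(e) alice: |A| = 6, |A ∩ B| = 6; needs A ⊄ B (|A ∖ B| ≥ 1) — false.

0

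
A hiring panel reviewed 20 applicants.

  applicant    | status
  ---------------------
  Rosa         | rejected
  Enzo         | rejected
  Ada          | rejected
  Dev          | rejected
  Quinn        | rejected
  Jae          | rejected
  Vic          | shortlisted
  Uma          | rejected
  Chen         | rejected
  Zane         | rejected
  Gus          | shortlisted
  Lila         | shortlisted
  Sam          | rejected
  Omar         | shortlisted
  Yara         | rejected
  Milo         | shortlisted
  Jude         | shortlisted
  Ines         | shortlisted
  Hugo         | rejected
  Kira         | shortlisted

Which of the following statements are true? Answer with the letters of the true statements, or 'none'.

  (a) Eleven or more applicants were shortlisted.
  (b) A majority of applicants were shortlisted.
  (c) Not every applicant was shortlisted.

|A| = 20, |A ∩ B| = 8, |A ∖ B| = 12.
(a) |A ∩ B| ≥ 11: fails.
(b) |A ∩ B| > |A ∖ B|: fails.
(c) A ⊄ B (|A ∖ B| ≥ 1): holds.

(c)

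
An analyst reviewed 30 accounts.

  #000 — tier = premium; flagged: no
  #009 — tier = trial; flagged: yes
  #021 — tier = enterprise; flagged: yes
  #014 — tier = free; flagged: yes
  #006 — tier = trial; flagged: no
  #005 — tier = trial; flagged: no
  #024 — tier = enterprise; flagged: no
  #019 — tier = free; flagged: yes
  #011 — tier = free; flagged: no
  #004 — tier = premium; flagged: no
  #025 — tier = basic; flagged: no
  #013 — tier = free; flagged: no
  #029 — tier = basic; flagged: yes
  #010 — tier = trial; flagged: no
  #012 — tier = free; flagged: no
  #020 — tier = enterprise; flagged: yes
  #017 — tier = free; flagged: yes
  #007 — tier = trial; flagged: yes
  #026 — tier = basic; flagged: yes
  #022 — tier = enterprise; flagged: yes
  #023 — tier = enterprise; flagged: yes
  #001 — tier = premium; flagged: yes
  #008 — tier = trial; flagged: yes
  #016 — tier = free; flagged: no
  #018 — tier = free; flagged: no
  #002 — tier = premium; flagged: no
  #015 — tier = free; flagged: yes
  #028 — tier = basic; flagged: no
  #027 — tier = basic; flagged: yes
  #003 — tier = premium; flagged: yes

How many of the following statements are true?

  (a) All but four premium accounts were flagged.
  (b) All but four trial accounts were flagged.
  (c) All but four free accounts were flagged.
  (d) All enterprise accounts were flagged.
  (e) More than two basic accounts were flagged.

1

(a) premium: |A| = 5, |A ∩ B| = 2; needs |A ∖ B| = 4 — false.
(b) trial: |A| = 6, |A ∩ B| = 3; needs |A ∖ B| = 4 — false.
(c) free: |A| = 9, |A ∩ B| = 4; needs |A ∖ B| = 4 — false.
(d) enterprise: |A| = 5, |A ∩ B| = 4; needs A ⊆ B, i.e. every element of A is in B (|A ∖ B| = 0) — false.
(e) basic: |A| = 5, |A ∩ B| = 3; needs |A ∩ B| > 2 — true.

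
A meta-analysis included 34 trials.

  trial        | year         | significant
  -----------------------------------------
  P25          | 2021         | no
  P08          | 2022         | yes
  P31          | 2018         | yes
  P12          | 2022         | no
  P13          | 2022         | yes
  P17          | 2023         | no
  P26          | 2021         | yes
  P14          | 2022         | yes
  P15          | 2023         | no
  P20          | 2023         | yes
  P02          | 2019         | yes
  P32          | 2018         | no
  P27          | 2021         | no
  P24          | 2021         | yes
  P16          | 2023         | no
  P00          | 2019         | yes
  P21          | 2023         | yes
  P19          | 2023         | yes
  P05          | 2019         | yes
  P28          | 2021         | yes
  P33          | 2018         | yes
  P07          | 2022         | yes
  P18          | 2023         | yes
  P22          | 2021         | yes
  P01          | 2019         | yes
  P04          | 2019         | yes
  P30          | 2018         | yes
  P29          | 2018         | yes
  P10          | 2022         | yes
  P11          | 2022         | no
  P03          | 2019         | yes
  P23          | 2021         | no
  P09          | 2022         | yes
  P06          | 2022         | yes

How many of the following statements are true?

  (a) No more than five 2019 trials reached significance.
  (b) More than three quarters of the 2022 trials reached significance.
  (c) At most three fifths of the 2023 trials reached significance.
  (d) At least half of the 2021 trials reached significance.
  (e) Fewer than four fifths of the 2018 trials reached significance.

(a) 2019: |A| = 6, |A ∩ B| = 6; needs |A ∩ B| ≤ 5 — false.
(b) 2022: |A| = 9, |A ∩ B| = 7; needs |A ∩ B| / |A| > 3/4 — true.
(c) 2023: |A| = 7, |A ∩ B| = 4; needs |A ∩ B| / |A| ≤ 3/5 — true.
(d) 2021: |A| = 7, |A ∩ B| = 4; needs |A ∩ B| ≥ |A ∖ B| — true.
(e) 2018: |A| = 5, |A ∩ B| = 4; needs |A ∩ B| / |A| < 4/5 — false.

3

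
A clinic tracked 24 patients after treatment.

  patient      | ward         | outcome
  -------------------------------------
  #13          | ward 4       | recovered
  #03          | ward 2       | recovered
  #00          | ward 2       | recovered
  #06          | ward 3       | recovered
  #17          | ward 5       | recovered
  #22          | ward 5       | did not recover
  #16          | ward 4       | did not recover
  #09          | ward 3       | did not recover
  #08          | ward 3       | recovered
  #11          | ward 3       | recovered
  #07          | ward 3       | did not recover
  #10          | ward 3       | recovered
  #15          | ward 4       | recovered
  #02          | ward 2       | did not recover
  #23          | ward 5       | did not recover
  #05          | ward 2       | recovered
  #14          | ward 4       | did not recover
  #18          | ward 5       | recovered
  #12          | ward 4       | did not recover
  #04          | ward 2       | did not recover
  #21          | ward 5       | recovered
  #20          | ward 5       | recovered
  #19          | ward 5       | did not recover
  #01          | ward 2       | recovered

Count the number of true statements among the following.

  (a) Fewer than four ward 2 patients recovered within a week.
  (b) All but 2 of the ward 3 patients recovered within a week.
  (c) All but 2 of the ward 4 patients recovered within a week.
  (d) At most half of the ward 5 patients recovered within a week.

1

(a) ward 2: |A| = 6, |A ∩ B| = 4; needs |A ∩ B| < 4 — false.
(b) ward 3: |A| = 6, |A ∩ B| = 4; needs |A ∖ B| = 2 — true.
(c) ward 4: |A| = 5, |A ∩ B| = 2; needs |A ∖ B| = 2 — false.
(d) ward 5: |A| = 7, |A ∩ B| = 4; needs |A ∩ B| ≤ |A ∖ B| — false.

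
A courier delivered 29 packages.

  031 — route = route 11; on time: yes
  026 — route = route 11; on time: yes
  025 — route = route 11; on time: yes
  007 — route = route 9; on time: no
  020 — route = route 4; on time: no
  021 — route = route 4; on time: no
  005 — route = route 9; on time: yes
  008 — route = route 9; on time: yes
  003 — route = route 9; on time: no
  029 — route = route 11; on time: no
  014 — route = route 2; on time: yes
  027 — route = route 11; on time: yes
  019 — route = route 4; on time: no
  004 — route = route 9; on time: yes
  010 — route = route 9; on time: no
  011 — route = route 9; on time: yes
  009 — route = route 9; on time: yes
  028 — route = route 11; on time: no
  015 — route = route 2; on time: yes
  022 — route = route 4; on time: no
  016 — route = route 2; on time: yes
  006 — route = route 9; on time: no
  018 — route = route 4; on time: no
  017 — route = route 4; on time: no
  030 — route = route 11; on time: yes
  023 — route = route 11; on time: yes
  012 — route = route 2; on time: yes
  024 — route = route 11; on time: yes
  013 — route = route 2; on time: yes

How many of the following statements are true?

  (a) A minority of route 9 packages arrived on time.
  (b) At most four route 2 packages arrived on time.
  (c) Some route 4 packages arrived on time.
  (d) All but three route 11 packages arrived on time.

0

(a) route 9: |A| = 9, |A ∩ B| = 5; needs |A ∩ B| < |A ∖ B| — false.
(b) route 2: |A| = 5, |A ∩ B| = 5; needs |A ∩ B| ≤ 4 — false.
(c) route 4: |A| = 6, |A ∩ B| = 0; needs A ∩ B ≠ ∅ (|A ∩ B| ≥ 1) — false.
(d) route 11: |A| = 9, |A ∩ B| = 7; needs |A ∖ B| = 3 — false.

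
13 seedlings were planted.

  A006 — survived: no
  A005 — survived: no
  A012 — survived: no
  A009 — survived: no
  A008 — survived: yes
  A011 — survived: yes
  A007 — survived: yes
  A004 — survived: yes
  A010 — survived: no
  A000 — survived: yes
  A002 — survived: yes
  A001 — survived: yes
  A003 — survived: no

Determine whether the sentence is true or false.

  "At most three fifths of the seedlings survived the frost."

The determiner here denotes the relation: |A ∩ B| / |A| ≤ 3/5.
A (the restrictor) = {A006, A005, A012, A009, A008, A011, A007, A004, A010, A000, A002, A001, A003}, |A| = 13.
A ∩ B = {A008, A011, A007, A004, A000, A002, A001}, so |A ∩ B| = 7.
A ∖ B = {A006, A005, A012, A009, A010, A003}, so |A ∖ B| = 6.
|A ∩ B|/|A| = 7/13, so the statement is true.

True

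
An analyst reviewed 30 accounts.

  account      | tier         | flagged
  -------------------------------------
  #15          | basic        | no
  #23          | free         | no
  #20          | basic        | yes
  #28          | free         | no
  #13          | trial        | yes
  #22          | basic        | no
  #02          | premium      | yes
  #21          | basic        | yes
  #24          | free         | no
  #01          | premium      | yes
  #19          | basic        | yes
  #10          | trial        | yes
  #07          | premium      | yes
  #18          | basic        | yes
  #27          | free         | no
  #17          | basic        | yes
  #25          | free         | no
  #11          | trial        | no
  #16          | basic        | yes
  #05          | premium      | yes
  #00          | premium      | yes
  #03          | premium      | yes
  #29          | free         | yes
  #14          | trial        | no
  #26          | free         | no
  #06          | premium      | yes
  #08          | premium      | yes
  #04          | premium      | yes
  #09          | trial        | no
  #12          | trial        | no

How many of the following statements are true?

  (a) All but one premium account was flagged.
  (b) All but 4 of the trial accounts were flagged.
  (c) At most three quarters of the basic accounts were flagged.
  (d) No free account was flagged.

2

(a) premium: |A| = 9, |A ∩ B| = 9; needs |A ∖ B| = 1 — false.
(b) trial: |A| = 6, |A ∩ B| = 2; needs |A ∖ B| = 4 — true.
(c) basic: |A| = 8, |A ∩ B| = 6; needs |A ∩ B| / |A| ≤ 3/4 — true.
(d) free: |A| = 7, |A ∩ B| = 1; needs A ∩ B = ∅ (|A ∩ B| = 0) — false.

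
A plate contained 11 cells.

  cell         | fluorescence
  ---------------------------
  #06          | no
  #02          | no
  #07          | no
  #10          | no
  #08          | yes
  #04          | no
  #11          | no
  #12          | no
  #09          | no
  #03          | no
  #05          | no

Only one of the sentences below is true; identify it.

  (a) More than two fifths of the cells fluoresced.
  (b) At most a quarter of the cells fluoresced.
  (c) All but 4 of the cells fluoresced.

(b)

|A| = 11, |A ∩ B| = 1, |A ∖ B| = 10.
(a) requires |A ∩ B| / |A| > 2/5: false.
(b) requires |A ∩ B| / |A| ≤ 1/4: true.
(c) requires |A ∖ B| = 4: false.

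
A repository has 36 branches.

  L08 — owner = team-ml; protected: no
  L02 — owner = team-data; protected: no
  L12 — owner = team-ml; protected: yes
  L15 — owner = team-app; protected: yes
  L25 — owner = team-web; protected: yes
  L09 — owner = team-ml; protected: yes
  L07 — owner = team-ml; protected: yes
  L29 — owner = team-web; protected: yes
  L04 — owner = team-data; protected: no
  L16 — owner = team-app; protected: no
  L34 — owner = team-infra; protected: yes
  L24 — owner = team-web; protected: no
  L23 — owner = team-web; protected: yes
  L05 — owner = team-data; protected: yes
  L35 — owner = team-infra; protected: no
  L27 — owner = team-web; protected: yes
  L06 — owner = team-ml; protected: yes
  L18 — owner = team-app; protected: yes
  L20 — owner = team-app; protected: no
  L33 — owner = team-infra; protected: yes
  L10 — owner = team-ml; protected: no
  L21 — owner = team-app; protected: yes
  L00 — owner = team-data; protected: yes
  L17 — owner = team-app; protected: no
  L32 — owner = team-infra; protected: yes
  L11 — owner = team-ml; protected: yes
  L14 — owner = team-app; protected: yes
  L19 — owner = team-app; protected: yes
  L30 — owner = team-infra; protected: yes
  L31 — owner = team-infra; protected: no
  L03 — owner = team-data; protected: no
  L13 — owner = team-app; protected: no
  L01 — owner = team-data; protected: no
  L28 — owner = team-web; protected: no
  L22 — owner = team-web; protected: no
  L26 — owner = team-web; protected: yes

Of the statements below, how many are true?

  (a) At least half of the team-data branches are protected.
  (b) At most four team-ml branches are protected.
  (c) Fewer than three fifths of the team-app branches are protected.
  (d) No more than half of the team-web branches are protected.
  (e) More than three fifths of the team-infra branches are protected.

(a) team-data: |A| = 6, |A ∩ B| = 2; needs |A ∩ B| ≥ |A ∖ B| — false.
(b) team-ml: |A| = 7, |A ∩ B| = 5; needs |A ∩ B| ≤ 4 — false.
(c) team-app: |A| = 9, |A ∩ B| = 5; needs |A ∩ B| / |A| < 3/5 — true.
(d) team-web: |A| = 8, |A ∩ B| = 5; needs |A ∩ B| ≤ |A ∖ B| — false.
(e) team-infra: |A| = 6, |A ∩ B| = 4; needs |A ∩ B| / |A| > 3/5 — true.

2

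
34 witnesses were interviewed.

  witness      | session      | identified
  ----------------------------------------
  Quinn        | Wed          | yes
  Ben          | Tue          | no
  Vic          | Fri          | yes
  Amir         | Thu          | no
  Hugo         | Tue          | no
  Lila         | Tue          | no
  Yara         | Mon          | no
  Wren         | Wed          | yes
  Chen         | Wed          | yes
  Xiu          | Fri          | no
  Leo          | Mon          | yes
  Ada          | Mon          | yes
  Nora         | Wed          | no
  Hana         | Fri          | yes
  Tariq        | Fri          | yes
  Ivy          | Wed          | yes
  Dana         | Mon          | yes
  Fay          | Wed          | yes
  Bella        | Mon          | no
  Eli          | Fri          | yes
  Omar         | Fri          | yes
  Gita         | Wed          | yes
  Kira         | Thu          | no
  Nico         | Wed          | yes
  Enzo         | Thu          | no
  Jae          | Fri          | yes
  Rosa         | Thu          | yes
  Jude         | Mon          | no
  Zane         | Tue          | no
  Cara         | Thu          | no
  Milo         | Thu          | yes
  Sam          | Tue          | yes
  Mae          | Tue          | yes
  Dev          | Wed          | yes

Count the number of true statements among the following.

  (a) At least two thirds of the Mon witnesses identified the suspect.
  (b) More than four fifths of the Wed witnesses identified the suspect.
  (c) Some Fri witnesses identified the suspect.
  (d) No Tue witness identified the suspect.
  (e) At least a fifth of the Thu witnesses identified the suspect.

(a) Mon: |A| = 6, |A ∩ B| = 3; needs |A ∩ B| / |A| ≥ 2/3 — false.
(b) Wed: |A| = 9, |A ∩ B| = 8; needs |A ∩ B| / |A| > 4/5 — true.
(c) Fri: |A| = 7, |A ∩ B| = 6; needs A ∩ B ≠ ∅ (|A ∩ B| ≥ 1) — true.
(d) Tue: |A| = 6, |A ∩ B| = 2; needs A ∩ B = ∅ (|A ∩ B| = 0) — false.
(e) Thu: |A| = 6, |A ∩ B| = 2; needs |A ∩ B| / |A| ≥ 1/5 — true.

3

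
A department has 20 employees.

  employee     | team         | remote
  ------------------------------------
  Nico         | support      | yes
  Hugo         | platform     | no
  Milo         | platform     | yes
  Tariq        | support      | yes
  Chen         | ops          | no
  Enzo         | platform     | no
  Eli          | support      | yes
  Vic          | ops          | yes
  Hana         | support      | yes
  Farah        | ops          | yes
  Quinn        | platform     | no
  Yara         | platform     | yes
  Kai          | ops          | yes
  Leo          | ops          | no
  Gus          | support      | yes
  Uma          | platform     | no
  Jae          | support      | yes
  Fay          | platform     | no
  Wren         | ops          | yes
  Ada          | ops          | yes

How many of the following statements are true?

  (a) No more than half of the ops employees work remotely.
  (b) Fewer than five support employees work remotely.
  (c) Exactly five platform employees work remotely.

0

(a) ops: |A| = 7, |A ∩ B| = 5; needs |A ∩ B| ≤ |A ∖ B| — false.
(b) support: |A| = 6, |A ∩ B| = 6; needs |A ∩ B| < 5 — false.
(c) platform: |A| = 7, |A ∩ B| = 2; needs |A ∩ B| = 5 — false.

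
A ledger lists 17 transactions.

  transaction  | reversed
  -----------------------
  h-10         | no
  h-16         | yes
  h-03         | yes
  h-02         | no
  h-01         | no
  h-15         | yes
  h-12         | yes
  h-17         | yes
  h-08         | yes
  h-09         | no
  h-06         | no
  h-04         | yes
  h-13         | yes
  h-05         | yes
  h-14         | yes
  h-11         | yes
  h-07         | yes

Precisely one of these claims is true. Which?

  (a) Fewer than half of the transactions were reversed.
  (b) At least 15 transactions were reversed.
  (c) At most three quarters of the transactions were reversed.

(c)

|A| = 17, |A ∩ B| = 12, |A ∖ B| = 5.
(a) requires |A ∩ B| < |A ∖ B|: false.
(b) requires |A ∩ B| ≥ 15: false.
(c) requires |A ∩ B| / |A| ≤ 3/4: true.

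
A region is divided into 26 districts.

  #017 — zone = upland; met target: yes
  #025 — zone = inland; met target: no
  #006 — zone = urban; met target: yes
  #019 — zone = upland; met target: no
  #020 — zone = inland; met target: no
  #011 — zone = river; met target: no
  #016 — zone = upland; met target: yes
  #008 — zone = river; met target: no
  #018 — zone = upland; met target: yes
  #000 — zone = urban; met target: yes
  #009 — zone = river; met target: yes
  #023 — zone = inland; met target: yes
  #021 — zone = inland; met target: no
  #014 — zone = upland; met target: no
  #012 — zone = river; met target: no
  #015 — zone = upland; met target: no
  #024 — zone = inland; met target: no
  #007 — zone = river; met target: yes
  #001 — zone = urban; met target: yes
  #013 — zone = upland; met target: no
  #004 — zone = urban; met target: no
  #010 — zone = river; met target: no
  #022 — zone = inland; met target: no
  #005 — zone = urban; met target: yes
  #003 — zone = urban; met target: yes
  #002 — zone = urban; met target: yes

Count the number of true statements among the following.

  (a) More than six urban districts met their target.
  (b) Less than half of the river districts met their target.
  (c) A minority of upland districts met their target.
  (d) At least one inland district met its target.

(a) urban: |A| = 7, |A ∩ B| = 6; needs |A ∩ B| > 6 — false.
(b) river: |A| = 6, |A ∩ B| = 2; needs |A ∩ B| < |A ∖ B| — true.
(c) upland: |A| = 7, |A ∩ B| = 3; needs |A ∩ B| < |A ∖ B| — true.
(d) inland: |A| = 6, |A ∩ B| = 1; needs A ∩ B ≠ ∅ (|A ∩ B| ≥ 1) — true.

3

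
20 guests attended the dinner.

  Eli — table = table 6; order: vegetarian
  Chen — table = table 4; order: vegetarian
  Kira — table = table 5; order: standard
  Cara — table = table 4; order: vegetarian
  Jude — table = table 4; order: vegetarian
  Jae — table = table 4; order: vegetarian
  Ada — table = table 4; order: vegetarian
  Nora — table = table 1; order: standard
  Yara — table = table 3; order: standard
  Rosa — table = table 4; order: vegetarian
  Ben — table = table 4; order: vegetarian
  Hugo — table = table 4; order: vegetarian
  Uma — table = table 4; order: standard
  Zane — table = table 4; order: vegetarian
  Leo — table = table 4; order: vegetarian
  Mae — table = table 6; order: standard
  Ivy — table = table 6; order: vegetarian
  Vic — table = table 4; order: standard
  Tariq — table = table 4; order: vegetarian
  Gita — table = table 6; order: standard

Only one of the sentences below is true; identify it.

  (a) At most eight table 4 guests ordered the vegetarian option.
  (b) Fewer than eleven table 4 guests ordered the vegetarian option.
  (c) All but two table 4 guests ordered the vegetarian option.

|A| = 13, |A ∩ B| = 11, |A ∖ B| = 2.
(a) requires |A ∩ B| ≤ 8: false.
(b) requires |A ∩ B| < 11: false.
(c) requires |A ∖ B| = 2: true.

(c)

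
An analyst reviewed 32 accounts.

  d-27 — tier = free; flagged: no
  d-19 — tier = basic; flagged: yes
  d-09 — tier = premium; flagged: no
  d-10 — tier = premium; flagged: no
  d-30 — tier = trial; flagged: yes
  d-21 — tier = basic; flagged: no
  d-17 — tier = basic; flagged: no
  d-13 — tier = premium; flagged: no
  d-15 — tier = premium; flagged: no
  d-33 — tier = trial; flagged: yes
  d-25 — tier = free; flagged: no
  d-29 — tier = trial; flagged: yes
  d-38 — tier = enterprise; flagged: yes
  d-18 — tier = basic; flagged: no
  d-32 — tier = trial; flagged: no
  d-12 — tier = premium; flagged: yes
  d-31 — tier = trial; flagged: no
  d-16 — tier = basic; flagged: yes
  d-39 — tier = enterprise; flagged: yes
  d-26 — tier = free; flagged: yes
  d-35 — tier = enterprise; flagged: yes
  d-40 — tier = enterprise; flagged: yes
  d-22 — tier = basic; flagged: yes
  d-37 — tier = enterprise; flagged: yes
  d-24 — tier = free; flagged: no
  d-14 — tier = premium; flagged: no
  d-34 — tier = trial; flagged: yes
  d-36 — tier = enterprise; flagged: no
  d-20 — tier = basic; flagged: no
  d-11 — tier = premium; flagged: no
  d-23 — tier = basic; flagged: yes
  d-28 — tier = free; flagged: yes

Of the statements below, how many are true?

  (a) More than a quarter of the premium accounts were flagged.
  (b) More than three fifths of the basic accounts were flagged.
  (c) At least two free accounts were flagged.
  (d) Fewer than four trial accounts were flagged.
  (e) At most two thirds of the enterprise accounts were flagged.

1

(a) premium: |A| = 7, |A ∩ B| = 1; needs |A ∩ B| / |A| > 1/4 — false.
(b) basic: |A| = 8, |A ∩ B| = 4; needs |A ∩ B| / |A| > 3/5 — false.
(c) free: |A| = 5, |A ∩ B| = 2; needs |A ∩ B| ≥ 2 — true.
(d) trial: |A| = 6, |A ∩ B| = 4; needs |A ∩ B| < 4 — false.
(e) enterprise: |A| = 6, |A ∩ B| = 5; needs |A ∩ B| / |A| ≤ 2/3 — false.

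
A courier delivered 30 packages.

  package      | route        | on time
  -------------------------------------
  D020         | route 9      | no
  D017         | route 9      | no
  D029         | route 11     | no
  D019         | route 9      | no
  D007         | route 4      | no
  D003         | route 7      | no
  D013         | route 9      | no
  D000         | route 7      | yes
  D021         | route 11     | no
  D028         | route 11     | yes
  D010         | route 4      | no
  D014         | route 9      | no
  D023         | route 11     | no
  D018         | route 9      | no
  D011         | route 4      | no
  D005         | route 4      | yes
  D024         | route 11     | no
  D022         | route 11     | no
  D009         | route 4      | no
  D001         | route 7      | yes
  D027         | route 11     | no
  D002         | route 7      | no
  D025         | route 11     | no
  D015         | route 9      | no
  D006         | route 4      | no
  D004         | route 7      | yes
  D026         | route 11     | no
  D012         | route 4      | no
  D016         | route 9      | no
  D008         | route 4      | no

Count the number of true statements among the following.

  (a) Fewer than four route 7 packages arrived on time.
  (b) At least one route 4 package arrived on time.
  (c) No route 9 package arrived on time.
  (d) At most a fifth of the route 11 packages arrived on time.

4

(a) route 7: |A| = 5, |A ∩ B| = 3; needs |A ∩ B| < 4 — true.
(b) route 4: |A| = 8, |A ∩ B| = 1; needs A ∩ B ≠ ∅ (|A ∩ B| ≥ 1) — true.
(c) route 9: |A| = 8, |A ∩ B| = 0; needs A ∩ B = ∅ (|A ∩ B| = 0) — true.
(d) route 11: |A| = 9, |A ∩ B| = 1; needs |A ∩ B| / |A| ≤ 1/5 — true.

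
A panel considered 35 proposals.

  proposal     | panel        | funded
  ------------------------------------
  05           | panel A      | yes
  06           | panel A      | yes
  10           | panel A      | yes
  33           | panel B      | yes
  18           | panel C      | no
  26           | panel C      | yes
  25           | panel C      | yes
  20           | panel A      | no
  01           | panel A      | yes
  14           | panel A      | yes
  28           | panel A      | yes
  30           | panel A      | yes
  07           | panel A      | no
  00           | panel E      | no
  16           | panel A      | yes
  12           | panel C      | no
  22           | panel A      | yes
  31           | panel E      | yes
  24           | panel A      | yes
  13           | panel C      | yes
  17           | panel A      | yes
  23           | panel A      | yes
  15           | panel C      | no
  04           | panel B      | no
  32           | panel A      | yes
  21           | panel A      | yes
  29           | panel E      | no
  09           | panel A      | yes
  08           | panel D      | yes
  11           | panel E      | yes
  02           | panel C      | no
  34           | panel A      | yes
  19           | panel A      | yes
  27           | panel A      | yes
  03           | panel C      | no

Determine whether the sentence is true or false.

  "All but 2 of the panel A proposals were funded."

True

The determiner here denotes the relation: |A ∖ B| = 2.
|A| = 20, |A ∩ B| = 18, |A ∖ B| = 2.
|A ∖ B| = 2, so the statement is true.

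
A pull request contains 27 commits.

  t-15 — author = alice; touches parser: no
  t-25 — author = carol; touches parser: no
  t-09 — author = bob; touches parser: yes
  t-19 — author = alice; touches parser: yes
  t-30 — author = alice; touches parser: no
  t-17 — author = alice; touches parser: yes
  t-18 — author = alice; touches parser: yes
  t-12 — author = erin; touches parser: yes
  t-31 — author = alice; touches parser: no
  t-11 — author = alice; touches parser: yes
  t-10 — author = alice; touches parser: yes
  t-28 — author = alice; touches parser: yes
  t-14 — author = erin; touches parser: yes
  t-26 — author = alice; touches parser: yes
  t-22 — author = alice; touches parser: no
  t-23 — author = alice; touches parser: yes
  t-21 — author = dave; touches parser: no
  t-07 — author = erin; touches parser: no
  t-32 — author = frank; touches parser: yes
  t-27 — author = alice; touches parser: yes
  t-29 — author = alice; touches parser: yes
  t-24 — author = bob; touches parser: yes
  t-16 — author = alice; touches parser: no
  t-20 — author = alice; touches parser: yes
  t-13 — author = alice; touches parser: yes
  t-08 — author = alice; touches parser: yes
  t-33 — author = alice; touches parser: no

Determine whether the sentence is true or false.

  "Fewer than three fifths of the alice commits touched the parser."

Truth condition: |A ∩ B| / |A| < 3/5.
|A| = 19, |A ∩ B| = 13, |A ∖ B| = 6.
|A ∩ B|/|A| = 13/19, so the statement is false.

False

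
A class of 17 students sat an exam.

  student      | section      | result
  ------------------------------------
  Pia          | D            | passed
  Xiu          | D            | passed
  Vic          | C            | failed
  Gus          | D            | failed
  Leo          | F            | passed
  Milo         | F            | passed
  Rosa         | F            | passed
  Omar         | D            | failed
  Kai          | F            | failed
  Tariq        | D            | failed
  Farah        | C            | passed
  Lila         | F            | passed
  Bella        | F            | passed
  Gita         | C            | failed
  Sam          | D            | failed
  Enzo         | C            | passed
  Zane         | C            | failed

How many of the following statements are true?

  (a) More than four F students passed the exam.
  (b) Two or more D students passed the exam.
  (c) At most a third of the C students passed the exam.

(a) F: |A| = 6, |A ∩ B| = 5; needs |A ∩ B| > 4 — true.
(b) D: |A| = 6, |A ∩ B| = 2; needs |A ∩ B| ≥ 2 — true.
(c) C: |A| = 5, |A ∩ B| = 2; needs |A ∩ B| / |A| ≤ 1/3 — false.

2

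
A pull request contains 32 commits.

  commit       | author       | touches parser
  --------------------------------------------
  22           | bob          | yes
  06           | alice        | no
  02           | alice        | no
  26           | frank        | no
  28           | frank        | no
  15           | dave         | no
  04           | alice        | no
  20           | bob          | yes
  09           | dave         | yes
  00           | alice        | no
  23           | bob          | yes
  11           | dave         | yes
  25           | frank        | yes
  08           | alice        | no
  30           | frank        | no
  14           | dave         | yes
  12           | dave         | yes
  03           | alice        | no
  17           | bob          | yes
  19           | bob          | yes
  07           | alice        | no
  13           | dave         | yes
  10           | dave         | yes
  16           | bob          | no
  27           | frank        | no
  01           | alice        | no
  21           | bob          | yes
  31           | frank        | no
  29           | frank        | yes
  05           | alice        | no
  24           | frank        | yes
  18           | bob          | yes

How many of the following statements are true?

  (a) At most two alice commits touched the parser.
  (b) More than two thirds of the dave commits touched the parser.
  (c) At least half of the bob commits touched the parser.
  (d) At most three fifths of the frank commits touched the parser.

4

(a) alice: |A| = 9, |A ∩ B| = 0; needs |A ∩ B| ≤ 2 — true.
(b) dave: |A| = 7, |A ∩ B| = 6; needs |A ∩ B| / |A| > 2/3 — true.
(c) bob: |A| = 8, |A ∩ B| = 7; needs |A ∩ B| ≥ |A ∖ B| — true.
(d) frank: |A| = 8, |A ∩ B| = 3; needs |A ∩ B| / |A| ≤ 3/5 — true.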